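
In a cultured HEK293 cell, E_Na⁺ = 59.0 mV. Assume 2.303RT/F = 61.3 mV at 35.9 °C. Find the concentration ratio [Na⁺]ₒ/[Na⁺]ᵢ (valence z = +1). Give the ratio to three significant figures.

log₁₀([out]/[in]) = E·z/(61.3) = 59.0 × 1 / 61.3 = 0.9625
[out]/[in] = 10^(0.9625) = 9.172

9.17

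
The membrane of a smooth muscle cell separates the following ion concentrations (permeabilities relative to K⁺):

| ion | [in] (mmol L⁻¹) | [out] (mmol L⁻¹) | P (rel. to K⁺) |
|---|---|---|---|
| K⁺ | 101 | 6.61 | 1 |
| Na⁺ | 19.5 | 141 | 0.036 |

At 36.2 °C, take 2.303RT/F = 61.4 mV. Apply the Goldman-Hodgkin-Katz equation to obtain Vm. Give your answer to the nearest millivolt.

-58 mV

Vm = 61.4 · log₁₀[(Σ P·[cation]ₒ + Σ P·[anion]ᵢ) / (Σ P·[cation]ᵢ + Σ P·[anion]ₒ)]
Numerator = 1×6.61 + 0.036×141 = 11.69
Denominator = 1×101 + 0.036×19.5 = 101.7
Vm = 61.4 · log₁₀(0.1149) = 61.4 × (-0.9397) = -57.70 mV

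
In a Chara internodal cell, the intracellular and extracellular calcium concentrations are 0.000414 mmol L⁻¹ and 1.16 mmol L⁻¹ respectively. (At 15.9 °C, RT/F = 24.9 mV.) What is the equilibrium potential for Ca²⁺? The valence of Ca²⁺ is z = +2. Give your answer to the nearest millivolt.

99 mV

E = (24.9/z) · ln([Ca²⁺]_out/[Ca²⁺]_in) with z = +2.
= (24.9/2) · ln(1.16/0.000414) = 12.45 · ln(2802)
= 12.45 · (7.9381) = 98.83 mV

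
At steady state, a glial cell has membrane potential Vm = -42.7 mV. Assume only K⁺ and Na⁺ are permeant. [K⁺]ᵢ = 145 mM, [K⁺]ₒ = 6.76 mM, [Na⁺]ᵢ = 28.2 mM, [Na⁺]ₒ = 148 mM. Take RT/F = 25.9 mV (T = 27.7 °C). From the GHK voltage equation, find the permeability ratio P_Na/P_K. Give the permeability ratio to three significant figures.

0.148

Let α = P_Na/P_K. GHK: Vm = 25.9·ln[(Kₒ + α·Naₒ)/(Kᵢ + α·Naᵢ)].
e^(Vm/25.9) = e^(-42.7/25.9) = 0.19231
So 0.19231·(Kᵢ + α·Naᵢ) = Kₒ + α·Naₒ → α = (0.19231·145.0 − 6.76) / (148.0 − 0.19231·28.2)
α = (27.88 − 6.76) / (148.0 − 5.423) = 21.12/142.6 = 0.1482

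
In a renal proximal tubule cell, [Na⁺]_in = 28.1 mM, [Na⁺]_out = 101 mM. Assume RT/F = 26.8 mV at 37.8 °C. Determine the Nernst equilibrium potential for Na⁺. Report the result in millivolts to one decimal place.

E = (26.8/z) · ln([Na⁺]_out/[Na⁺]_in) with z = +1.
= (26.8/1) · ln(101/28.1) = 26.80 · ln(3.594)
= 26.80 · (1.2794) = 34.29 mV

34.3 mV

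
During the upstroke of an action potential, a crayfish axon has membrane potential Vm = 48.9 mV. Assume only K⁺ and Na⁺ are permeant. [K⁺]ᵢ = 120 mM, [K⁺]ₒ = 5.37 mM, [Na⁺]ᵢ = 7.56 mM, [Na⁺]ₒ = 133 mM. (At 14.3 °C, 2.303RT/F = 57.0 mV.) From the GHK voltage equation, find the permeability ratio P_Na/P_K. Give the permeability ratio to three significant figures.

11.0

Let α = P_Na/P_K. GHK: Vm = 57.0·log₁₀[(Kₒ + α·Naₒ)/(Kᵢ + α·Naᵢ)].
10^(Vm/57.0) = 10^(48.9/57.0) = 7.2093
So 7.2093·(Kᵢ + α·Naᵢ) = Kₒ + α·Naₒ → α = (7.2093·120.0 − 5.37) / (133.0 − 7.2093·7.56)
α = (865.1 − 5.37) / (133.0 − 54.5) = 859.7/78.5 = 10.95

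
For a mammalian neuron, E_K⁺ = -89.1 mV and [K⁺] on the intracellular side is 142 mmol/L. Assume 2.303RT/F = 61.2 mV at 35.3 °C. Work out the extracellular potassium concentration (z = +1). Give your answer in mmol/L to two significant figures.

5.0 mmol/L

Nernst: E = (61.2/1) · log₁₀([out]/[in]), so log₁₀([out]/[in]) = -89.1 × 1 / 61.2 = -1.4559.
[out]/[in] = 10^(-1.4559) = 0.035.
[out] = 0.035 × 142 = 4.971 mmol/L.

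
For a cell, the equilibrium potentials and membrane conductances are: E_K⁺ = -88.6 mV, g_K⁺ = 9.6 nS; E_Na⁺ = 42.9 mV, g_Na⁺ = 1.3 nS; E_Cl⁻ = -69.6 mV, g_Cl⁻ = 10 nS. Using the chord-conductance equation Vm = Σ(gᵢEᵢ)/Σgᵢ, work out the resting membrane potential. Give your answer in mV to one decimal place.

-71.3 mV

Σ gᵢEᵢ = 9.6·(-88.6) + 1.3·(42.9) + 10·(-69.6) = -1490.79
Σ gᵢ = 9.6 + 1.3 + 10 = 20.9
Vm = -1490.79 / 20.9 = -71.33 mV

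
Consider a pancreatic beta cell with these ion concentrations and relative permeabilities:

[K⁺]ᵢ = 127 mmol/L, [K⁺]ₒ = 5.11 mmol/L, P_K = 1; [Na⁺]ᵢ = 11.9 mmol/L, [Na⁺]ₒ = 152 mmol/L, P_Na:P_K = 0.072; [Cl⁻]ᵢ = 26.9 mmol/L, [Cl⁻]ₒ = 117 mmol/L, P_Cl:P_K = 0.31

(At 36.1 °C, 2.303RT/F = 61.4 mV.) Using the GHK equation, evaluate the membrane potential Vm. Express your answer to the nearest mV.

Vm = 61.4 · log₁₀[(Σ P·[cation]ₒ + Σ P·[anion]ᵢ) / (Σ P·[cation]ᵢ + Σ P·[anion]ₒ)]
Numerator = 1×5.11 + 0.072×152 + 0.31×26.9 = 24.39
Denominator = 1×127 + 0.072×11.9 + 0.31×117 = 164.1
Vm = 61.4 · log₁₀(0.14862) = 61.4 × (-0.8279) = -50.83 mV

-51 mV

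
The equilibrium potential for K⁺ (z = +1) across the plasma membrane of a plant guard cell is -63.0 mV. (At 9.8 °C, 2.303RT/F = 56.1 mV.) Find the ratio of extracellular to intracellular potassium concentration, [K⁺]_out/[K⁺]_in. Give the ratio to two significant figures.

log₁₀([out]/[in]) = E·z/(56.1) = -63.0 × 1 / 56.1 = -1.1230
[out]/[in] = 10^(-1.1230) = 0.07534

0.075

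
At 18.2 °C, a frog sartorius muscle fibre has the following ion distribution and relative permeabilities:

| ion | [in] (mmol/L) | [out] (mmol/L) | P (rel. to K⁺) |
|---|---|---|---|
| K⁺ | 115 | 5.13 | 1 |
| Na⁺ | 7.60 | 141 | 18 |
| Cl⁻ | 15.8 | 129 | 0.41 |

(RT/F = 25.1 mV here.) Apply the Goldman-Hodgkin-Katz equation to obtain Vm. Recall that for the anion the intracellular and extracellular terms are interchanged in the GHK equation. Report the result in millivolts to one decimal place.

Vm = 25.1 · ln[(Σ P·[cation]ₒ + Σ P·[anion]ᵢ) / (Σ P·[cation]ᵢ + Σ P·[anion]ₒ)]
Numerator = 1×5.13 + 18×141 + 0.41×15.8 = 2550
Denominator = 1×115 + 18×7.60 + 0.41×129 = 304.7
Vm = 25.1 · ln(8.3679) = 25.1 × (2.1244) = 53.32 mV

53.3 mV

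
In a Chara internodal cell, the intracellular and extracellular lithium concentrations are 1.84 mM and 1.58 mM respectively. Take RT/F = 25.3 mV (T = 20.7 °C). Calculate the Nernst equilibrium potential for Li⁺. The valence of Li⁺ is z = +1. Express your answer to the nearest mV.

-4 mV

E = (25.3/z) · ln([Li⁺]_out/[Li⁺]_in) with z = +1.
= (25.3/1) · ln(1.58/1.84) = 25.30 · ln(0.8587)
= 25.30 · (-0.1523) = -3.85 mV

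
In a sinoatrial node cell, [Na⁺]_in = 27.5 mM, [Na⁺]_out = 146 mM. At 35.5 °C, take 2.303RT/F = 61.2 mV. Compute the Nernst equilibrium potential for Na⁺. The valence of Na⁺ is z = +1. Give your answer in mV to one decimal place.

44.4 mV

E = (61.2/z) · log₁₀([Na⁺]_out/[Na⁺]_in) with z = +1.
= (61.2/1) · log₁₀(146/27.5) = 61.20 · log₁₀(5.309)
= 61.20 · (0.7250) = 44.37 mV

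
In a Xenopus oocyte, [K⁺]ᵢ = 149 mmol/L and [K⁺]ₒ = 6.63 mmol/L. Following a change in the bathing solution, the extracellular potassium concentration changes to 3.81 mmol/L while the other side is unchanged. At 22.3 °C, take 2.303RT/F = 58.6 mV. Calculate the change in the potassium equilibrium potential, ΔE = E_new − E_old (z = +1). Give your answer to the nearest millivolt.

-14 mV

E_old = (58.6/1)·log₁₀(6.63/149) = -79.21 mV
E_new = (58.6/1)·log₁₀(3.81/149) = -93.31 mV
ΔE = -93.31 − (-79.21) = -14.10 mV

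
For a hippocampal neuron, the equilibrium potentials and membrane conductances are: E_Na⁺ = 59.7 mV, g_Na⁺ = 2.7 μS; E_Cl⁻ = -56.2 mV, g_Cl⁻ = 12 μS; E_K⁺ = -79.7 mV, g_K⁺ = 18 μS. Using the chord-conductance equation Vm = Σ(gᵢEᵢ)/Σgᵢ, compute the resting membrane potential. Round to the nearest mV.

-60 mV

Σ gᵢEᵢ = 2.7·(59.7) + 12·(-56.2) + 18·(-79.7) = -1947.81
Σ gᵢ = 2.7 + 12 + 18 = 32.7
Vm = -1947.81 / 32.7 = -59.57 mV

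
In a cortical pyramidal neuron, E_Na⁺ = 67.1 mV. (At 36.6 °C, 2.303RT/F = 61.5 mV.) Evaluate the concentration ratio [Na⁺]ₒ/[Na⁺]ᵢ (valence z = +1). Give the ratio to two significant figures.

12

log₁₀([out]/[in]) = E·z/(61.5) = 67.1 × 1 / 61.5 = 1.0911
[out]/[in] = 10^(1.0911) = 12.33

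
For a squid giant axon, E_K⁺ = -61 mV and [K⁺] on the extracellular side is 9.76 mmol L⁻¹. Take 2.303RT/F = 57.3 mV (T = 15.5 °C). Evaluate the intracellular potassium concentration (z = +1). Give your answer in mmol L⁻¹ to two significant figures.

110 mmol L⁻¹

Nernst: E = (57.3/1) · log₁₀([out]/[in]), so log₁₀([out]/[in]) = -61.0 × 1 / 57.3 = -1.0646.
[out]/[in] = 10^(-1.0646) = 0.08618.
[in] = 9.76 / 0.08618 = 113.2 mmol L⁻¹.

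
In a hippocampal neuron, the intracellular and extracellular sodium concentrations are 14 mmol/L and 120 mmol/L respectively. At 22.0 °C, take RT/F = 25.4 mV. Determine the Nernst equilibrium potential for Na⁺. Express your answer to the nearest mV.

55 mV

E = (25.4/z) · ln([Na⁺]_out/[Na⁺]_in) with z = +1.
= (25.4/1) · ln(120/14) = 25.40 · ln(8.571)
= 25.40 · (2.1484) = 54.57 mV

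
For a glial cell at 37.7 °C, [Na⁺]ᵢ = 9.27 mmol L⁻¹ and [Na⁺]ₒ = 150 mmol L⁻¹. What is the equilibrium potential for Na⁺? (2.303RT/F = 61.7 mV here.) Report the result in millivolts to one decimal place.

74.6 mV

E = (61.7/z) · log₁₀([Na⁺]_out/[Na⁺]_in) with z = +1.
= (61.7/1) · log₁₀(150/9.27) = 61.70 · log₁₀(16.18)
= 61.70 · (1.2090) = 74.60 mV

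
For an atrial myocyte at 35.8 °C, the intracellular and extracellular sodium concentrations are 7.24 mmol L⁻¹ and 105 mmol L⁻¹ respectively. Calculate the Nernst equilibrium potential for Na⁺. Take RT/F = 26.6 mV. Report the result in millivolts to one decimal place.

71.1 mV

E = (26.6/z) · ln([Na⁺]_out/[Na⁺]_in) with z = +1.
= (26.6/1) · ln(105/7.24) = 26.60 · ln(14.5)
= 26.60 · (2.6743) = 71.14 mV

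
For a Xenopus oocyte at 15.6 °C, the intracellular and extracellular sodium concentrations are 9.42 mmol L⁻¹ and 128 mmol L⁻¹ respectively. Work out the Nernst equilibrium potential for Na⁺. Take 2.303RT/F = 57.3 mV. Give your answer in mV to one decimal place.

E = (57.3/z) · log₁₀([Na⁺]_out/[Na⁺]_in) with z = +1.
= (57.3/1) · log₁₀(128/9.42) = 57.30 · log₁₀(13.59)
= 57.30 · (1.1332) = 64.93 mV

64.9 mV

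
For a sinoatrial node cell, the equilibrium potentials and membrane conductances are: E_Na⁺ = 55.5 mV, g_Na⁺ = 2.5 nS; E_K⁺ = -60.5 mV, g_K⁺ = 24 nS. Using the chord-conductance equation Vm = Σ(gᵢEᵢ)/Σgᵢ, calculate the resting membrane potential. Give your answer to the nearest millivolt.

-50 mV

Σ gᵢEᵢ = 2.5·(55.5) + 24·(-60.5) = -1313.25
Σ gᵢ = 2.5 + 24 = 26.5
Vm = -1313.25 / 26.5 = -49.56 mV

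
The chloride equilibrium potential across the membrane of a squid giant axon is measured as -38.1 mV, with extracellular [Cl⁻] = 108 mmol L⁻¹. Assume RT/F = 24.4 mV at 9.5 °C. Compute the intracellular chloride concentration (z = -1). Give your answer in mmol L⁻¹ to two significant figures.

23 mmol L⁻¹

Nernst: E = (24.4/-1) · ln([out]/[in]), so ln([out]/[in]) = -38.1 × -1 / 24.4 = 1.5615.
[out]/[in] = e^(1.5615) = 4.766.
[in] = 108 / 4.766 = 22.66 mmol L⁻¹.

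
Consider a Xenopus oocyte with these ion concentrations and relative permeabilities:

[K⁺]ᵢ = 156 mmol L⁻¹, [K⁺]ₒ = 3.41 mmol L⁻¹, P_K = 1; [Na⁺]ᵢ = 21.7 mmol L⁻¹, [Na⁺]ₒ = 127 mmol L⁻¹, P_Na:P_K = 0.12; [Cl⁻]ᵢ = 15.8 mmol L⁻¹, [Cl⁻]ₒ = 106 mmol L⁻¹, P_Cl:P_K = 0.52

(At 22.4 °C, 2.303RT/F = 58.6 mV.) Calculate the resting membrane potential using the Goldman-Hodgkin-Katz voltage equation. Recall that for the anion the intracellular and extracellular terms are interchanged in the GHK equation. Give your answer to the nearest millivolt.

Vm = 58.6 · log₁₀[(Σ P·[cation]ₒ + Σ P·[anion]ᵢ) / (Σ P·[cation]ᵢ + Σ P·[anion]ₒ)]
Numerator = 1×3.41 + 0.12×127 + 0.52×15.8 = 26.87
Denominator = 1×156 + 0.12×21.7 + 0.52×106 = 213.7
Vm = 58.6 · log₁₀(0.1257) = 58.6 × (-0.9007) = -52.78 mV

-53 mV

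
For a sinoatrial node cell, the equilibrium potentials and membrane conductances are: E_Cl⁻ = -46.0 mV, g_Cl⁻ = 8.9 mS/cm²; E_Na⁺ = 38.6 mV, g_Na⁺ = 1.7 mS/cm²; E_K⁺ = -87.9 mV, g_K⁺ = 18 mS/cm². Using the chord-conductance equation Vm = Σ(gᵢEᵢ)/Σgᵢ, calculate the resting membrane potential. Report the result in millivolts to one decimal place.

-67.3 mV

Σ gᵢEᵢ = 8.9·(-46.0) + 1.7·(38.6) + 18·(-87.9) = -1925.98
Σ gᵢ = 8.9 + 1.7 + 18 = 28.6
Vm = -1925.98 / 28.6 = -67.34 mV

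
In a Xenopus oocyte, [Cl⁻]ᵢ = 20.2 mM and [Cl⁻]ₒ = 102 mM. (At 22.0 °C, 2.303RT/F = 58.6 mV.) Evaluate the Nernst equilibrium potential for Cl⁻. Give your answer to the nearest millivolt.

E = (58.6/z) · log₁₀([Cl⁻]_out/[Cl⁻]_in) with z = -1.
For an anion, dividing by z = -1 reverses the sign.
= (58.6/-1) · log₁₀(102/20.2) = -58.60 · log₁₀(5.05)
= -58.60 · (0.7032) = -41.21 mV

-41 mV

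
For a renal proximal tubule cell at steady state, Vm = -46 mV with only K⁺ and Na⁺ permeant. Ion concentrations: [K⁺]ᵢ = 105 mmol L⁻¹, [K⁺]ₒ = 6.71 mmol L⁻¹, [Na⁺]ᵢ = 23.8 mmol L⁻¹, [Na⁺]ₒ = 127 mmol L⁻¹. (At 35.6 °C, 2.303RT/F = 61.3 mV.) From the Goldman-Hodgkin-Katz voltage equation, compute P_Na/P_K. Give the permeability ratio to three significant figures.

0.0973

Let α = P_Na/P_K. GHK: Vm = 61.3·log₁₀[(Kₒ + α·Naₒ)/(Kᵢ + α·Naᵢ)].
10^(Vm/61.3) = 10^(-46.0/61.3) = 0.17766
So 0.17766·(Kᵢ + α·Naᵢ) = Kₒ + α·Naₒ → α = (0.17766·105.0 − 6.71) / (127.0 − 0.17766·23.8)
α = (18.65 − 6.71) / (127.0 − 4.228) = 11.94/122.8 = 0.09729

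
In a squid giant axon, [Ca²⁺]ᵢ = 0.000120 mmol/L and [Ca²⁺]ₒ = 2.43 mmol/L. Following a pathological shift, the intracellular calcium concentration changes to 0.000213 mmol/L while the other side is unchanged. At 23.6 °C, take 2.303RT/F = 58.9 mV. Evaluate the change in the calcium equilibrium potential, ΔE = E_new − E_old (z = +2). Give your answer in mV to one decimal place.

E_old = (58.9/2)·log₁₀(2.43/0.000120) = 126.82 mV
E_new = (58.9/2)·log₁₀(2.43/0.000213) = 119.49 mV
ΔE = 119.49 − (126.82) = -7.34 mV

-7.3 mV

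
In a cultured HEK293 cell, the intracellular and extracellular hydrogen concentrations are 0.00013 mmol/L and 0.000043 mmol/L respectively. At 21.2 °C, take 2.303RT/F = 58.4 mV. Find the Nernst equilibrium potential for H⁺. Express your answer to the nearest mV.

-28 mV

E = (58.4/z) · log₁₀([H⁺]_out/[H⁺]_in) with z = +1.
= (58.4/1) · log₁₀(0.000043/0.00013) = 58.40 · log₁₀(0.3308)
= 58.40 · (-0.4805) = -28.06 mV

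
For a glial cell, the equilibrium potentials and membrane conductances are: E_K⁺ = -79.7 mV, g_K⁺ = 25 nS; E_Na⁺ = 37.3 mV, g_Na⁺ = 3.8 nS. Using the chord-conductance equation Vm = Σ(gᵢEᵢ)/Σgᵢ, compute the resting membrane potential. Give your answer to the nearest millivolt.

-64 mV

Σ gᵢEᵢ = 25·(-79.7) + 3.8·(37.3) = -1850.76
Σ gᵢ = 25 + 3.8 = 28.8
Vm = -1850.76 / 28.8 = -64.26 mV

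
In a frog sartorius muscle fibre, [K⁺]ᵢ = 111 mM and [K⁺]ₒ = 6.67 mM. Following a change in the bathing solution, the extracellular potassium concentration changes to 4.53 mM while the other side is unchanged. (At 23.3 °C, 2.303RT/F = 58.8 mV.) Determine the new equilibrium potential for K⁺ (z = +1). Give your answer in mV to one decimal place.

After the shift: [K⁺]_out = 4.53, [K⁺]_in = 111 mM.
E_new = (58.8/1)·log₁₀(4.53/111) = 58.80 · (-1.3892) = -81.69 mV

-81.7 mV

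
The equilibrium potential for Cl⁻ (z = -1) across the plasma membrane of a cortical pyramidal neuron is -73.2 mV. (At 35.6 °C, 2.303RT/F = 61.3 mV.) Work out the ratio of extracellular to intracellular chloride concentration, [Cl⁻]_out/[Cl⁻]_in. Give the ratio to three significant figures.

15.6

log₁₀([out]/[in]) = E·z/(61.3) = -73.2 × -1 / 61.3 = 1.1941
[out]/[in] = 10^(1.1941) = 15.64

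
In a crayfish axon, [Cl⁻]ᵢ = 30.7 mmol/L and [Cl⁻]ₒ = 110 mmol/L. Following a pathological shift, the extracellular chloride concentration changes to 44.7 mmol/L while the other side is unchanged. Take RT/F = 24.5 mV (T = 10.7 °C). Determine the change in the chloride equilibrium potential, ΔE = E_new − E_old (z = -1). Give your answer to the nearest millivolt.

22 mV

E_old = (24.5/-1)·ln(110/30.7) = -31.27 mV
E_new = (24.5/-1)·ln(44.7/30.7) = -9.20 mV
ΔE = -9.20 − (-31.27) = 22.06 mV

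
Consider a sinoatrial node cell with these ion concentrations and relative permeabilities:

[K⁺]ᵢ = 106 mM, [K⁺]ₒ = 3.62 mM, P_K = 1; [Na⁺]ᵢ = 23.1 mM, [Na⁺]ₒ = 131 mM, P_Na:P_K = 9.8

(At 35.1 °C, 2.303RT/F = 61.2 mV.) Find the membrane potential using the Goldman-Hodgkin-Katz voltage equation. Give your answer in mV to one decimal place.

36.0 mV

Vm = 61.2 · log₁₀[(Σ P·[cation]ₒ + Σ P·[anion]ᵢ) / (Σ P·[cation]ᵢ + Σ P·[anion]ₒ)]
Numerator = 1×3.62 + 9.8×131 = 1287
Denominator = 1×106 + 9.8×23.1 = 332.4
Vm = 61.2 · log₁₀(3.8733) = 61.2 × (0.5881) = 35.99 mV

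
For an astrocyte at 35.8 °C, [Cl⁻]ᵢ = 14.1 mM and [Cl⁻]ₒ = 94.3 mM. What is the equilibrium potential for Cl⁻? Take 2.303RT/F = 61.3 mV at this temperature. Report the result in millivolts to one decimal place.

E = (61.3/z) · log₁₀([Cl⁻]_out/[Cl⁻]_in) with z = -1.
For an anion, dividing by z = -1 reverses the sign.
= (61.3/-1) · log₁₀(94.3/14.1) = -61.30 · log₁₀(6.688)
= -61.30 · (0.8253) = -50.59 mV

-50.6 mV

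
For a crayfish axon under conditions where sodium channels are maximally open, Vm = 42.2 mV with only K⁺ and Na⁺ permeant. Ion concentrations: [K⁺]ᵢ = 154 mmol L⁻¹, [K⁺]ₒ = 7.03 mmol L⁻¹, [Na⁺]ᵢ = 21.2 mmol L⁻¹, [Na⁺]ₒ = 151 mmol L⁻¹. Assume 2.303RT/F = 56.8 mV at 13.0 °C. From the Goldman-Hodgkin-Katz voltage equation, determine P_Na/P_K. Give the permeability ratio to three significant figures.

25.1

Let α = P_Na/P_K. GHK: Vm = 56.8·log₁₀[(Kₒ + α·Naₒ)/(Kᵢ + α·Naᵢ)].
10^(Vm/56.8) = 10^(42.2/56.8) = 5.533
So 5.533·(Kᵢ + α·Naᵢ) = Kₒ + α·Naₒ → α = (5.533·154.0 − 7.03) / (151.0 − 5.533·21.2)
α = (852.1 − 7.03) / (151.0 − 117.3) = 845/33.7 = 25.07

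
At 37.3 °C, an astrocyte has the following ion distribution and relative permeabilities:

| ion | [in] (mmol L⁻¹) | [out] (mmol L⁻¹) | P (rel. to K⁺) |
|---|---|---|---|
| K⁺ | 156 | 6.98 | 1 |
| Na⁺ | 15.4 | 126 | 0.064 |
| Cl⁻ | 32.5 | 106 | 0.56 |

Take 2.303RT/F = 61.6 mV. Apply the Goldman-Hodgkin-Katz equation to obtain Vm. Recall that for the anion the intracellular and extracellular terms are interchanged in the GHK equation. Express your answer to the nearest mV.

-50 mV

Vm = 61.6 · log₁₀[(Σ P·[cation]ₒ + Σ P·[anion]ᵢ) / (Σ P·[cation]ᵢ + Σ P·[anion]ₒ)]
Numerator = 1×6.98 + 0.064×126 + 0.56×32.5 = 33.24
Denominator = 1×156 + 0.064×15.4 + 0.56×106 = 216.3
Vm = 61.6 · log₁₀(0.15366) = 61.6 × (-0.8134) = -50.11 mV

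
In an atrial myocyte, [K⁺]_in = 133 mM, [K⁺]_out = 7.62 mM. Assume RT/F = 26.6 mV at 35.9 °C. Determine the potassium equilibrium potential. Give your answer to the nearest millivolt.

E = (26.6/z) · ln([K⁺]_out/[K⁺]_in) with z = +1.
= (26.6/1) · ln(7.62/133) = 26.60 · ln(0.05729)
= 26.60 · (-2.8596) = -76.06 mV

-76 mV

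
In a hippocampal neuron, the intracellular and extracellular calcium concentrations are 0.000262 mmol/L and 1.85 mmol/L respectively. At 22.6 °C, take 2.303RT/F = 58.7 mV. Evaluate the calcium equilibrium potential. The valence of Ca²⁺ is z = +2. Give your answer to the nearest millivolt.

113 mV

E = (58.7/z) · log₁₀([Ca²⁺]_out/[Ca²⁺]_in) with z = +2.
= (58.7/2) · log₁₀(1.85/0.000262) = 29.35 · log₁₀(7061)
= 29.35 · (3.8489) = 112.96 mV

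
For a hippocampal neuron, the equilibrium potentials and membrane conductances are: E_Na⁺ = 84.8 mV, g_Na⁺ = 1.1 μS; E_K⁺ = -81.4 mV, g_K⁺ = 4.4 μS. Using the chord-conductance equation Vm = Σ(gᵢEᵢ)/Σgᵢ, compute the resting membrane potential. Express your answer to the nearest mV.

Σ gᵢEᵢ = 1.1·(84.8) + 4.4·(-81.4) = -264.88
Σ gᵢ = 1.1 + 4.4 = 5.5
Vm = -264.88 / 5.5 = -48.16 mV

-48 mV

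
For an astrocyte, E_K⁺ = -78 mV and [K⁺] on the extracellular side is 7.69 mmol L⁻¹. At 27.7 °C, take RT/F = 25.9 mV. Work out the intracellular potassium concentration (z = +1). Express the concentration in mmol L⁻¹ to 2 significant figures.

Nernst: E = (25.9/1) · ln([out]/[in]), so ln([out]/[in]) = -78.0 × 1 / 25.9 = -3.0116.
[out]/[in] = e^(-3.0116) = 0.04921.
[in] = 7.69 / 0.04921 = 156.3 mmol L⁻¹.

160 mmol L⁻¹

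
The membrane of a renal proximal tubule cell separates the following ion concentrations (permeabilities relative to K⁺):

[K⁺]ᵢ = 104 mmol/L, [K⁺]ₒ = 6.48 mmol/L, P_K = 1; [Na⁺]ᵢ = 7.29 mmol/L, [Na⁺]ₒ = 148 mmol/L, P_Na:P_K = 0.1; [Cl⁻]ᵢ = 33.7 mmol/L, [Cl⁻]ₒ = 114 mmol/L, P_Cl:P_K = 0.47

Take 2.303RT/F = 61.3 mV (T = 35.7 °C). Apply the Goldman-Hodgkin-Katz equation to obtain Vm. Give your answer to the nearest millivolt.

-39 mV

Vm = 61.3 · log₁₀[(Σ P·[cation]ₒ + Σ P·[anion]ᵢ) / (Σ P·[cation]ᵢ + Σ P·[anion]ₒ)]
Numerator = 1×6.48 + 0.1×148 + 0.47×33.7 = 37.12
Denominator = 1×104 + 0.1×7.29 + 0.47×114 = 158.3
Vm = 61.3 · log₁₀(0.23447) = 61.3 × (-0.6299) = -38.61 mV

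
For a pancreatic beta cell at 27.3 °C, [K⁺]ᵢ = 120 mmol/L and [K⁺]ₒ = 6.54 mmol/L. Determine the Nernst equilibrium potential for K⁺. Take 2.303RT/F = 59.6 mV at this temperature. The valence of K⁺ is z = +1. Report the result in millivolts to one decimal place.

-75.3 mV

E = (59.6/z) · log₁₀([K⁺]_out/[K⁺]_in) with z = +1.
= (59.6/1) · log₁₀(6.54/120) = 59.60 · log₁₀(0.0545)
= 59.60 · (-1.2636) = -75.31 mV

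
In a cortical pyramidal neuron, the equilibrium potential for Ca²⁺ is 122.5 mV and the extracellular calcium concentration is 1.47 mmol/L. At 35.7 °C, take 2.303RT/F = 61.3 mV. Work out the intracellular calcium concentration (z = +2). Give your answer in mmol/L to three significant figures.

0.000148 mmol/L

Nernst: E = (61.3/2) · log₁₀([out]/[in]), so log₁₀([out]/[in]) = 122.5 × 2 / 61.3 = 3.9967.
[out]/[in] = 10^(3.9967) = 9925.
[in] = 1.47 / 9925 = 0.0001481 mmol/L.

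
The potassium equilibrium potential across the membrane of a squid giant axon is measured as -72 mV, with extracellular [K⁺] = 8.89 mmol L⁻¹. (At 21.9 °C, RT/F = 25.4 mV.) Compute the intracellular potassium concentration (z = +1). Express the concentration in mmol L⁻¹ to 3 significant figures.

Nernst: E = (25.4/1) · ln([out]/[in]), so ln([out]/[in]) = -72.0 × 1 / 25.4 = -2.8346.
[out]/[in] = e^(-2.8346) = 0.05874.
[in] = 8.89 / 0.05874 = 151.3 mmol L⁻¹.

151 mmol L⁻¹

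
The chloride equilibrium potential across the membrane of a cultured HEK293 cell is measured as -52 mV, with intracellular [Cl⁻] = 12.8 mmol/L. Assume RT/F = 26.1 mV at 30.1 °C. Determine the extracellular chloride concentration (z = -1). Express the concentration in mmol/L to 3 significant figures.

93.9 mmol/L

Nernst: E = (26.1/-1) · ln([out]/[in]), so ln([out]/[in]) = -52.0 × -1 / 26.1 = 1.9923.
[out]/[in] = e^(1.9923) = 7.333.
[out] = 7.333 × 12.8 = 93.86 mmol/L.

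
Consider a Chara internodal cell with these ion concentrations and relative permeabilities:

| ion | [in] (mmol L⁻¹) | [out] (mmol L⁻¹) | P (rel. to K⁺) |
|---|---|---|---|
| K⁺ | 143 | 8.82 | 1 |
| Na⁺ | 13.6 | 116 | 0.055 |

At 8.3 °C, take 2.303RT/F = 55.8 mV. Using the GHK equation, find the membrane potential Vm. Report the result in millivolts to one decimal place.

-54.4 mV

Vm = 55.8 · log₁₀[(Σ P·[cation]ₒ + Σ P·[anion]ᵢ) / (Σ P·[cation]ᵢ + Σ P·[anion]ₒ)]
Numerator = 1×8.82 + 0.055×116 = 15.2
Denominator = 1×143 + 0.055×13.6 = 143.7
Vm = 55.8 · log₁₀(0.10574) = 55.8 × (-0.9758) = -54.45 mV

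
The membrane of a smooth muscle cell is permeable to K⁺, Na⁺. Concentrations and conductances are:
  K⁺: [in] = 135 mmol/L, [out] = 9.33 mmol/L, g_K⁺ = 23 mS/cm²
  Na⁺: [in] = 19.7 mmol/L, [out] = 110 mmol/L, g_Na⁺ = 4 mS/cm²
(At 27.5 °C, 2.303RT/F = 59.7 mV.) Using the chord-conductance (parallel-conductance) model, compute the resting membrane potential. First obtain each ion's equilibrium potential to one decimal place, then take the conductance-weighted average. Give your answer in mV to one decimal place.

E_K⁺ = (59.7/1)·log₁₀(9.33/135) = -69.3 mV
E_Na⁺ = (59.7/1)·log₁₀(110/19.7) = 44.6 mV
Vm = (Σ gᵢEᵢ)/(Σ gᵢ) = (23·-69.3 + 4·44.6) / (23 + 4)
= -1415.50 / 27 = -52.43 mV

-52.4 mV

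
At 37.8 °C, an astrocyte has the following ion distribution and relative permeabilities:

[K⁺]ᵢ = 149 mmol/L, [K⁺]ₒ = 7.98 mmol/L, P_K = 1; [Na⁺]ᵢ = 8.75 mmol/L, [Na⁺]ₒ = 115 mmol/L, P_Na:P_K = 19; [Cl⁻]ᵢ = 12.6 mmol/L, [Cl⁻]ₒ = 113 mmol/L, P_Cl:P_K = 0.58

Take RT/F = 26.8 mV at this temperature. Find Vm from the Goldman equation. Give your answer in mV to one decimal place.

Vm = 26.8 · ln[(Σ P·[cation]ₒ + Σ P·[anion]ᵢ) / (Σ P·[cation]ᵢ + Σ P·[anion]ₒ)]
Numerator = 1×7.98 + 19×115 + 0.58×12.6 = 2200
Denominator = 1×149 + 19×8.75 + 0.58×113 = 380.8
Vm = 26.8 · ln(5.7782) = 26.8 × (1.7541) = 47.01 mV

47.0 mV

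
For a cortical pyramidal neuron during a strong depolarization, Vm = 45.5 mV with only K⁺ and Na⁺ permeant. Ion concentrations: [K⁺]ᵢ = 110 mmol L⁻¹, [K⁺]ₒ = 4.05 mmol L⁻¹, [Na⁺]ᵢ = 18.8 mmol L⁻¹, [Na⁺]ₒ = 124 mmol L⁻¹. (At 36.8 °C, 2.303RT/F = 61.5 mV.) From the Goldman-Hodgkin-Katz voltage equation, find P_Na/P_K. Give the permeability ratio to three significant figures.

29.0

Let α = P_Na/P_K. GHK: Vm = 61.5·log₁₀[(Kₒ + α·Naₒ)/(Kᵢ + α·Naᵢ)].
10^(Vm/61.5) = 10^(45.5/61.5) = 5.4934
So 5.4934·(Kᵢ + α·Naᵢ) = Kₒ + α·Naₒ → α = (5.4934·110.0 − 4.05) / (124.0 − 5.4934·18.8)
α = (604.3 − 4.05) / (124.0 − 103.3) = 600.2/20.72 = 28.96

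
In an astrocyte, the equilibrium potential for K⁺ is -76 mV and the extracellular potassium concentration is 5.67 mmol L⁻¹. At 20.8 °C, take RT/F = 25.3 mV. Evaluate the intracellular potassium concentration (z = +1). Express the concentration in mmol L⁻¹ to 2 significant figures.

110 mmol L⁻¹

Nernst: E = (25.3/1) · ln([out]/[in]), so ln([out]/[in]) = -76.0 × 1 / 25.3 = -3.0040.
[out]/[in] = e^(-3.0040) = 0.04959.
[in] = 5.67 / 0.04959 = 114.3 mmol L⁻¹.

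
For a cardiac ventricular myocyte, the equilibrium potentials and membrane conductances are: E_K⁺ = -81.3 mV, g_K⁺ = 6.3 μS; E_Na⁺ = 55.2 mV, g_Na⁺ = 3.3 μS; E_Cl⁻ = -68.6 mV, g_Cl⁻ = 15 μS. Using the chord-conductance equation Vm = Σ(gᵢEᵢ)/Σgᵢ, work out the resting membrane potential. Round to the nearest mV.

-55 mV

Σ gᵢEᵢ = 6.3·(-81.3) + 3.3·(55.2) + 15·(-68.6) = -1359.03
Σ gᵢ = 6.3 + 3.3 + 15 = 24.6
Vm = -1359.03 / 24.6 = -55.25 mV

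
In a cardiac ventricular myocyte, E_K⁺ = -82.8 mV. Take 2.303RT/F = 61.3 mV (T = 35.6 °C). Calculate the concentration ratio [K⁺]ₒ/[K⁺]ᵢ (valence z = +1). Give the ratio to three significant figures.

log₁₀([out]/[in]) = E·z/(61.3) = -82.8 × 1 / 61.3 = -1.3507
[out]/[in] = 10^(-1.3507) = 0.04459

0.0446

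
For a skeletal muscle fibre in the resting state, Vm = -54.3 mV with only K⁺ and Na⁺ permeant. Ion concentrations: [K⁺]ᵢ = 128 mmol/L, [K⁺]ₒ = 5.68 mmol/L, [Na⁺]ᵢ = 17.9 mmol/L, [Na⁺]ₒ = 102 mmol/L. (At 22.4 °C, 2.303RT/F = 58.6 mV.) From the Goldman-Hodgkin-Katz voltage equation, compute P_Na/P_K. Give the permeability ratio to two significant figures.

Let α = P_Na/P_K. GHK: Vm = 58.6·log₁₀[(Kₒ + α·Naₒ)/(Kᵢ + α·Naᵢ)].
10^(Vm/58.6) = 10^(-54.3/58.6) = 0.11841
So 0.11841·(Kᵢ + α·Naᵢ) = Kₒ + α·Naₒ → α = (0.11841·128.0 − 5.68) / (102.0 − 0.11841·17.9)
α = (15.16 − 5.68) / (102.0 − 2.119) = 9.476/99.88 = 0.09487

0.095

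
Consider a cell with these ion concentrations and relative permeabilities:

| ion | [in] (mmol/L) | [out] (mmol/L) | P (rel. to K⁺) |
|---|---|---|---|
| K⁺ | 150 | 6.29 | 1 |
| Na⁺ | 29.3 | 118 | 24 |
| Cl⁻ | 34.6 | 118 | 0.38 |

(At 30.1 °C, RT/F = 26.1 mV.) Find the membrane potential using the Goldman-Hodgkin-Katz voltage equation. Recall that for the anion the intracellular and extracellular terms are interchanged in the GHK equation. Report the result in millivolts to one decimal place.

Vm = 26.1 · ln[(Σ P·[cation]ₒ + Σ P·[anion]ᵢ) / (Σ P·[cation]ᵢ + Σ P·[anion]ₒ)]
Numerator = 1×6.29 + 24×118 + 0.38×34.6 = 2851
Denominator = 1×150 + 24×29.3 + 0.38×118 = 898
Vm = 26.1 · ln(3.1752) = 26.1 × (1.1554) = 30.16 mV

30.2 mV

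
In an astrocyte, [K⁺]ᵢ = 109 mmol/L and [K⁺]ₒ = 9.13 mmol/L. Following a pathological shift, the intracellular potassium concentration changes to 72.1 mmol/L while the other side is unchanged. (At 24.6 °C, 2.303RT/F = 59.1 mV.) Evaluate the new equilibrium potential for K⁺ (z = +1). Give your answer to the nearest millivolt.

-53 mV

After the shift: [K⁺]_out = 9.13, [K⁺]_in = 72.1 mmol/L.
E_new = (59.1/1)·log₁₀(9.13/72.1) = 59.10 · (-0.8975) = -53.04 mV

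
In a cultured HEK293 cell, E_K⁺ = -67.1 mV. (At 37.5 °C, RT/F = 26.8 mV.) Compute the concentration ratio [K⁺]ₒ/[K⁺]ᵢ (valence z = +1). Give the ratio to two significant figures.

ln([out]/[in]) = E·z/(26.8) = -67.1 × 1 / 26.8 = -2.5037
[out]/[in] = e^(-2.5037) = 0.08178

0.082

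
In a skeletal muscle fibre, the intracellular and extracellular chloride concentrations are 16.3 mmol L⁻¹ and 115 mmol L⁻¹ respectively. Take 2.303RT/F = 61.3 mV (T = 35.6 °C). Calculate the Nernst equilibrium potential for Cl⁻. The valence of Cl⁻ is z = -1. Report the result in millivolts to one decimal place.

-52.0 mV

E = (61.3/z) · log₁₀([Cl⁻]_out/[Cl⁻]_in) with z = -1.
For an anion, dividing by z = -1 reverses the sign.
= (61.3/-1) · log₁₀(115/16.3) = -61.30 · log₁₀(7.055)
= -61.30 · (0.8485) = -52.01 mV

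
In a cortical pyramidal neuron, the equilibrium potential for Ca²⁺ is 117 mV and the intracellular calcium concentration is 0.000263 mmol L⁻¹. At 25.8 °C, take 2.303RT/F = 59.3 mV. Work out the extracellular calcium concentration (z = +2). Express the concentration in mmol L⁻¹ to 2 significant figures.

2.3 mmol L⁻¹

Nernst: E = (59.3/2) · log₁₀([out]/[in]), so log₁₀([out]/[in]) = 117.0 × 2 / 59.3 = 3.9460.
[out]/[in] = 10^(3.9460) = 8832.
[out] = 8832 × 0.000263 = 2.323 mmol L⁻¹.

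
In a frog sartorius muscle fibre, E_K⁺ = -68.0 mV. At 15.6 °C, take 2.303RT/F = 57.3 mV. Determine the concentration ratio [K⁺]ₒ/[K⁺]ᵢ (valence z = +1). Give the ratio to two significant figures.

log₁₀([out]/[in]) = E·z/(57.3) = -68.0 × 1 / 57.3 = -1.1867
[out]/[in] = 10^(-1.1867) = 0.06505

0.065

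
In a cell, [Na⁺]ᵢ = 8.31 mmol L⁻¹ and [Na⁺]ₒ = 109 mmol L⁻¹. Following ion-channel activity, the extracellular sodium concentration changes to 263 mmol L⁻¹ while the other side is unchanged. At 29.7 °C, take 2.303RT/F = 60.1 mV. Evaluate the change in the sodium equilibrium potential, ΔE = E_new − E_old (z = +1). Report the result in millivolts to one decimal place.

23.0 mV

E_old = (60.1/1)·log₁₀(109/8.31) = 67.18 mV
E_new = (60.1/1)·log₁₀(263/8.31) = 90.17 mV
ΔE = 90.17 − (67.18) = 22.99 mV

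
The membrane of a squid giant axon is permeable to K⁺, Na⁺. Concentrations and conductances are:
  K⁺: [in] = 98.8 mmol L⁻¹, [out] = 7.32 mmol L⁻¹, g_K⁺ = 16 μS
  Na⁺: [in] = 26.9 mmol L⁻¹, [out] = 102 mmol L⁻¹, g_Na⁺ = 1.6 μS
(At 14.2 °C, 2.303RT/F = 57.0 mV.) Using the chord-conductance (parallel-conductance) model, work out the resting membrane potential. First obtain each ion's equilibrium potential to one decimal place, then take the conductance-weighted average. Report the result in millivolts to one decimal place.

-55.5 mV

E_K⁺ = (57.0/1)·log₁₀(7.32/98.8) = -64.4 mV
E_Na⁺ = (57.0/1)·log₁₀(102/26.9) = 33.0 mV
Vm = (Σ gᵢEᵢ)/(Σ gᵢ) = (16·-64.4 + 1.6·33.0) / (16 + 1.6)
= -977.60 / 17.6 = -55.55 mV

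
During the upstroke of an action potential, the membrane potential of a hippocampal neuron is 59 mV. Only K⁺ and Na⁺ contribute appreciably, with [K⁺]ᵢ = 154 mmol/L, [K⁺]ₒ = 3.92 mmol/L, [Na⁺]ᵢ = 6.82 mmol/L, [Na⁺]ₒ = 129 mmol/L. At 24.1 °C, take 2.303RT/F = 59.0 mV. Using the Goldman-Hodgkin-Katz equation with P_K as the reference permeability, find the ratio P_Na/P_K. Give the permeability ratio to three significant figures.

25.3

Let α = P_Na/P_K. GHK: Vm = 59.0·log₁₀[(Kₒ + α·Naₒ)/(Kᵢ + α·Naᵢ)].
10^(Vm/59.0) = 10^(59.0/59.0) = 10
So 10·(Kᵢ + α·Naᵢ) = Kₒ + α·Naₒ → α = (10·154.0 − 3.92) / (129.0 − 10·6.82)
α = (1540 − 3.92) / (129.0 − 68.2) = 1536/60.8 = 25.26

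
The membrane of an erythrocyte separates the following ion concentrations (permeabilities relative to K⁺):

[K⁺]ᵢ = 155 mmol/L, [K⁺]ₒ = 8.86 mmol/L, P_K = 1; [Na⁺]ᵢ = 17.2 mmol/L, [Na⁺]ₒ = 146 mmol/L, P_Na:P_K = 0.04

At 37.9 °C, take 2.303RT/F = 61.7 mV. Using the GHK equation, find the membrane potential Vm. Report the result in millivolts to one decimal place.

Vm = 61.7 · log₁₀[(Σ P·[cation]ₒ + Σ P·[anion]ᵢ) / (Σ P·[cation]ᵢ + Σ P·[anion]ₒ)]
Numerator = 1×8.86 + 0.04×146 = 14.7
Denominator = 1×155 + 0.04×17.2 = 155.7
Vm = 61.7 · log₁₀(0.09442) = 61.7 × (-1.0249) = -63.24 mV

-63.2 mV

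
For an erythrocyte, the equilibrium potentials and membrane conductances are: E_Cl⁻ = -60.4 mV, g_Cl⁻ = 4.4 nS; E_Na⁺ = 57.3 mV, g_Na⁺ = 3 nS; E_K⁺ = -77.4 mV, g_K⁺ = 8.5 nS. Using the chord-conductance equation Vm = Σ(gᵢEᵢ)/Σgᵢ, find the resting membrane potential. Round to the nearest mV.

Σ gᵢEᵢ = 4.4·(-60.4) + 3·(57.3) + 8.5·(-77.4) = -751.76
Σ gᵢ = 4.4 + 3 + 8.5 = 15.9
Vm = -751.76 / 15.9 = -47.28 mV

-47 mV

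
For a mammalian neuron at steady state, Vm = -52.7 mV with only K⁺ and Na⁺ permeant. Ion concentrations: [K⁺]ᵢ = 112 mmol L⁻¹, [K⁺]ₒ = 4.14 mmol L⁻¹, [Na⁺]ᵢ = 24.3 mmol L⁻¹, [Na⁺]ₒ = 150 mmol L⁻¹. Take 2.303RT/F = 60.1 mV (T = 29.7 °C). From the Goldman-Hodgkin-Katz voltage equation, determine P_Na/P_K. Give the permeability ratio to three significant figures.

0.0731

Let α = P_Na/P_K. GHK: Vm = 60.1·log₁₀[(Kₒ + α·Naₒ)/(Kᵢ + α·Naᵢ)].
10^(Vm/60.1) = 10^(-52.7/60.1) = 0.13278
So 0.13278·(Kᵢ + α·Naᵢ) = Kₒ + α·Naₒ → α = (0.13278·112.0 − 4.14) / (150.0 − 0.13278·24.3)
α = (14.87 − 4.14) / (150.0 − 3.227) = 10.73/146.8 = 0.07311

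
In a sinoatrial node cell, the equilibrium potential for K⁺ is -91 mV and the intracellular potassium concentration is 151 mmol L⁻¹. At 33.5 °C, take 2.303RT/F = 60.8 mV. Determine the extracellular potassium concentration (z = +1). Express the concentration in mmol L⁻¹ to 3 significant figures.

Nernst: E = (60.8/1) · log₁₀([out]/[in]), so log₁₀([out]/[in]) = -91.0 × 1 / 60.8 = -1.4967.
[out]/[in] = 10^(-1.4967) = 0.03186.
[out] = 0.03186 × 151 = 4.811 mmol L⁻¹.

4.81 mmol L⁻¹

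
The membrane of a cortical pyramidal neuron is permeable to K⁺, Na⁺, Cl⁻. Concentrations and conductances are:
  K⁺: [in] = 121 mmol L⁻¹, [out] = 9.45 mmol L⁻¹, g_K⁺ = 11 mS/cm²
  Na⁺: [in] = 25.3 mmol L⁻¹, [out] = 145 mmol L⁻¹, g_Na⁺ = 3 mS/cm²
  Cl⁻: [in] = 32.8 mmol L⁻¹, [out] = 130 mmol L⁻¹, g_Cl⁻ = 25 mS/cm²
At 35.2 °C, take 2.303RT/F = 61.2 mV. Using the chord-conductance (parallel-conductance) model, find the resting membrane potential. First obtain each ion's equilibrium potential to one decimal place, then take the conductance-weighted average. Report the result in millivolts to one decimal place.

-39.0 mV

E_K⁺ = (61.2/1)·log₁₀(9.45/121) = -67.8 mV
E_Na⁺ = (61.2/1)·log₁₀(145/25.3) = 46.4 mV
E_Cl⁻ = (61.2/-1)·log₁₀(130/32.8) = -36.6 mV
Vm = (Σ gᵢEᵢ)/(Σ gᵢ) = (11·-67.8 + 3·46.4 + 25·-36.6) / (11 + 3 + 25)
= -1521.60 / 39 = -39.02 mV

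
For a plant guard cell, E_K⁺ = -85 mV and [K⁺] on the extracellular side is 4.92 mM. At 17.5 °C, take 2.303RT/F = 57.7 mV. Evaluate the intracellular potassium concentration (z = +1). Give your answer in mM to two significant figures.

150 mM

Nernst: E = (57.7/1) · log₁₀([out]/[in]), so log₁₀([out]/[in]) = -85.0 × 1 / 57.7 = -1.4731.
[out]/[in] = 10^(-1.4731) = 0.03364.
[in] = 4.92 / 0.03364 = 146.3 mM.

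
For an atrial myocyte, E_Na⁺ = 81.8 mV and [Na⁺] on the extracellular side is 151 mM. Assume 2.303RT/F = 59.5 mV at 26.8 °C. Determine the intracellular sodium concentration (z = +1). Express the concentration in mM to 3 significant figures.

Nernst: E = (59.5/1) · log₁₀([out]/[in]), so log₁₀([out]/[in]) = 81.8 × 1 / 59.5 = 1.3748.
[out]/[in] = 10^(1.3748) = 23.7.
[in] = 151 / 23.7 = 6.371 mM.

6.37 mM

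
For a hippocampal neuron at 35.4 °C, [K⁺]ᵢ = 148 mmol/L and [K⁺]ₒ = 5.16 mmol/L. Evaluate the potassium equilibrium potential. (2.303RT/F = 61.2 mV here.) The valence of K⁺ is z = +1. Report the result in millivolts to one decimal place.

E = (61.2/z) · log₁₀([K⁺]_out/[K⁺]_in) with z = +1.
= (61.2/1) · log₁₀(5.16/148) = 61.20 · log₁₀(0.03486)
= 61.20 · (-1.4576) = -89.21 mV

-89.2 mV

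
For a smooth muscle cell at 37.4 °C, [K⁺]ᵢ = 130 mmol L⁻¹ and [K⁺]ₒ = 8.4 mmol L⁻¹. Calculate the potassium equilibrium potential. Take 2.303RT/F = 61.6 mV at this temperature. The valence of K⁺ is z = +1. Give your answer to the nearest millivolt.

E = (61.6/z) · log₁₀([K⁺]_out/[K⁺]_in) with z = +1.
= (61.6/1) · log₁₀(8.4/130) = 61.60 · log₁₀(0.06462)
= 61.60 · (-1.1897) = -73.28 mV

-73 mV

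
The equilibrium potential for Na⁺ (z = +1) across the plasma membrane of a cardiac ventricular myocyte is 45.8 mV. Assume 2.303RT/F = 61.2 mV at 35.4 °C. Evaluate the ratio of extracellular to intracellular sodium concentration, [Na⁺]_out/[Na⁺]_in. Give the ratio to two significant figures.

log₁₀([out]/[in]) = E·z/(61.2) = 45.8 × 1 / 61.2 = 0.7484
[out]/[in] = 10^(0.7484) = 5.602

5.6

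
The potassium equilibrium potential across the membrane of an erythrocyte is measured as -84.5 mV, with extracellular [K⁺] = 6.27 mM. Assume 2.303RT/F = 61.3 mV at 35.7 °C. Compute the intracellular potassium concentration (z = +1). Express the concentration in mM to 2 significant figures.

Nernst: E = (61.3/1) · log₁₀([out]/[in]), so log₁₀([out]/[in]) = -84.5 × 1 / 61.3 = -1.3785.
[out]/[in] = 10^(-1.3785) = 0.04183.
[in] = 6.27 / 0.04183 = 149.9 mM.

150 mM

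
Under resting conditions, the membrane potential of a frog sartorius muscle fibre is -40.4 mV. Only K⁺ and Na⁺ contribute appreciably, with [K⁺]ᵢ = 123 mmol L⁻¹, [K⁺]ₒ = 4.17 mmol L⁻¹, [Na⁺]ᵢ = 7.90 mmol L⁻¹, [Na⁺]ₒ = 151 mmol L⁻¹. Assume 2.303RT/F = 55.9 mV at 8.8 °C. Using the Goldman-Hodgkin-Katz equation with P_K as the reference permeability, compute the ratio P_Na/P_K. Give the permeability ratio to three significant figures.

0.128

Let α = P_Na/P_K. GHK: Vm = 55.9·log₁₀[(Kₒ + α·Naₒ)/(Kᵢ + α·Naᵢ)].
10^(Vm/55.9) = 10^(-40.4/55.9) = 0.18936
So 0.18936·(Kᵢ + α·Naᵢ) = Kₒ + α·Naₒ → α = (0.18936·123.0 − 4.17) / (151.0 − 0.18936·7.9)
α = (23.29 − 4.17) / (151.0 − 1.496) = 19.12/149.5 = 0.1279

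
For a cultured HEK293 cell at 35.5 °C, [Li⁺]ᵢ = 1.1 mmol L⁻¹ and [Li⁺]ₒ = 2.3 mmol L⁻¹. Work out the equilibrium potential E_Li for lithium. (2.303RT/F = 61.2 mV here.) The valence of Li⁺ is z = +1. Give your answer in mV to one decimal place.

19.6 mV

E = (61.2/z) · log₁₀([Li⁺]_out/[Li⁺]_in) with z = +1.
= (61.2/1) · log₁₀(2.3/1.1) = 61.20 · log₁₀(2.091)
= 61.20 · (0.3203) = 19.60 mV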